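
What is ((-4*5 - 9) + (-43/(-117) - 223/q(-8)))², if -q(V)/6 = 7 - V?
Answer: 936421201/1368900 ≈ 684.07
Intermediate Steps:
q(V) = -42 + 6*V (q(V) = -6*(7 - V) = -42 + 6*V)
((-4*5 - 9) + (-43/(-117) - 223/q(-8)))² = ((-4*5 - 9) + (-43/(-117) - 223/(-42 + 6*(-8))))² = ((-20 - 9) + (-43*(-1/117) - 223/(-42 - 48)))² = (-29 + (43/117 - 223/(-90)))² = (-29 + (43/117 - 223*(-1/90)))² = (-29 + (43/117 + 223/90))² = (-29 + 3329/1170)² = (-30601/1170)² = 936421201/1368900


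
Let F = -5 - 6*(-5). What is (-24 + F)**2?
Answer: 1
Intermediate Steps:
F = 25 (F = -5 + 30 = 25)
(-24 + F)**2 = (-24 + 25)**2 = 1**2 = 1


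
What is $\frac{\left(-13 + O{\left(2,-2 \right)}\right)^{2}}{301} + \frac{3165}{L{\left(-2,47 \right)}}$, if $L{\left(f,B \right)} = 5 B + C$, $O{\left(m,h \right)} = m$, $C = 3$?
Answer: $\frac{140209}{10234} \approx 13.7$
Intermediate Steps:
$L{\left(f,B \right)} = 3 + 5 B$ ($L{\left(f,B \right)} = 5 B + 3 = 3 + 5 B$)
$\frac{\left(-13 + O{\left(2,-2 \right)}\right)^{2}}{301} + \frac{3165}{L{\left(-2,47 \right)}} = \frac{\left(-13 + 2\right)^{2}}{301} + \frac{3165}{3 + 5 \cdot 47} = \left(-11\right)^{2} \cdot \frac{1}{301} + \frac{3165}{3 + 235} = 121 \cdot \frac{1}{301} + \frac{3165}{238} = \frac{121}{301} + 3165 \cdot \frac{1}{238} = \frac{121}{301} + \frac{3165}{238} = \frac{140209}{10234}$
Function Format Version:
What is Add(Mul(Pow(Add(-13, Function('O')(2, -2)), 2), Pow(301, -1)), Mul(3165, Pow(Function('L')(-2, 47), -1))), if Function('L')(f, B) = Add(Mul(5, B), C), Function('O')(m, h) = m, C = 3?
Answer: Rational(140209, 10234) ≈ 13.700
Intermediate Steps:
Function('L')(f, B) = Add(3, Mul(5, B)) (Function('L')(f, B) = Add(Mul(5, B), 3) = Add(3, Mul(5, B)))
Add(Mul(Pow(Add(-13, Function('O')(2, -2)), 2), Pow(301, -1)), Mul(3165, Pow(Function('L')(-2, 47), -1))) = Add(Mul(Pow(Add(-13, 2), 2), Pow(301, -1)), Mul(3165, Pow(Add(3, Mul(5, 47)), -1))) = Add(Mul(Pow(-11, 2), Rational(1, 301)), Mul(3165, Pow(Add(3, 235), -1))) = Add(Mul(121, Rational(1, 301)), Mul(3165, Pow(238, -1))) = Add(Rational(121, 301), Mul(3165, Rational(1, 238))) = Add(Rational(121, 301), Rational(3165, 238)) = Rational(140209, 10234)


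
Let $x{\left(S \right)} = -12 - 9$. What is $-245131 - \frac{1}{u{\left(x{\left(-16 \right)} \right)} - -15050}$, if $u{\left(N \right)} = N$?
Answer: $- \frac{3684073800}{15029} \approx -2.4513 \cdot 10^{5}$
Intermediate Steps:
$x{\left(S \right)} = -21$ ($x{\left(S \right)} = -12 - 9 = -21$)
$-245131 - \frac{1}{u{\left(x{\left(-16 \right)} \right)} - -15050} = -245131 - \frac{1}{-21 - -15050} = -245131 - \frac{1}{-21 + 15050} = -245131 - \frac{1}{15029} = - \frac{3684073800}{15029}$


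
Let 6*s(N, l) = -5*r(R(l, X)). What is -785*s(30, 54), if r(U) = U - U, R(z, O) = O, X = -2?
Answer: 0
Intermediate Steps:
r(U) = 0
s(N, l) = 0 (s(N, l) = (-5*0)/6 = (1/6)*0 = 0)
-785*s(30, 54) = -785*0 = 0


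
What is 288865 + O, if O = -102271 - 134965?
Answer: 51629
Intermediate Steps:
O = -237236
288865 + O = 288865 - 237236 = 51629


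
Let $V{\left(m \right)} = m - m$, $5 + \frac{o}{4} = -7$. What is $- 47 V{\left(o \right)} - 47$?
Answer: $-47$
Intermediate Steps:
$o = -48$ ($o = -20 + 4 \left(-7\right) = -20 - 28 = -48$)
$V{\left(m \right)} = 0$
$- 47 V{\left(o \right)} - 47 = \left(-47\right) 0 - 47 = 0 - 47 = -47$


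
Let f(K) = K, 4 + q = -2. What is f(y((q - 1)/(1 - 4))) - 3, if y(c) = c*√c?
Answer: -3 + 7*√21/9 ≈ 0.56423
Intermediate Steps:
q = -6 (q = -4 - 2 = -6)
y(c) = c^(3/2)
f(y((q - 1)/(1 - 4))) - 3 = ((-6 - 1)/(1 - 4))^(3/2) - 3 = (-7/(-3))^(3/2) - 3 = (-7*(-⅓))^(3/2) - 3 = (7/3)^(3/2) - 3 = 7*√21/9 - 3 = -3 + 7*√21/9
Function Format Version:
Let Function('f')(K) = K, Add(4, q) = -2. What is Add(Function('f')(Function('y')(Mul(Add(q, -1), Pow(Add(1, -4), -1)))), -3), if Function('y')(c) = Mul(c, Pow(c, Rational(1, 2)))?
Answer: Add(-3, Mul(Rational(7, 9), Pow(21, Rational(1, 2)))) ≈ 0.56423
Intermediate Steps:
q = -6 (q = Add(-4, -2) = -6)
Function('y')(c) = Pow(c, Rational(3, 2))
Add(Function('f')(Function('y')(Mul(Add(q, -1), Pow(Add(1, -4), -1)))), -3) = Add(Pow(Mul(Add(-6, -1), Pow(Add(1, -4), -1)), Rational(3, 2)), -3) = Add(Pow(Mul(-7, Pow(-3, -1)), Rational(3, 2)), -3) = Add(Pow(Mul(-7, Rational(-1, 3)), Rational(3, 2)), -3) = Add(Pow(Rational(7, 3), Rational(3, 2)), -3) = Add(Mul(Rational(7, 9), Pow(21, Rational(1, 2))), -3) = Add(-3, Mul(Rational(7, 9), Pow(21, Rational(1, 2))))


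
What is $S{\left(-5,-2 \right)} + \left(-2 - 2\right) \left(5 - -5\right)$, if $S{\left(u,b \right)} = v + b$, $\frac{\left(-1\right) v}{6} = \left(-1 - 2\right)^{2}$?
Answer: $-96$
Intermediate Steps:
$v = -54$ ($v = - 6 \left(-1 - 2\right)^{2} = - 6 \left(-3\right)^{2} = \left(-6\right) 9 = -54$)
$S{\left(u,b \right)} = -54 + b$
$S{\left(-5,-2 \right)} + \left(-2 - 2\right) \left(5 - -5\right) = \left(-54 - 2\right) + \left(-2 - 2\right) \left(5 - -5\right) = -56 + \left(-2 - 2\right) \left(5 + 5\right) = -56 - 40 = -96$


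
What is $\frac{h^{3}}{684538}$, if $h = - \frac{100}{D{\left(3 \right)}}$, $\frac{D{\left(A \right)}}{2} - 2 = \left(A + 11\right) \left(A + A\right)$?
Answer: $- \frac{15625}{54425562766} \approx -2.8709 \cdot 10^{-7}$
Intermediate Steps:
$D{\left(A \right)} = 4 + 4 A \left(11 + A\right)$ ($D{\left(A \right)} = 4 + 2 \left(A + 11\right) \left(A + A\right) = 4 + 2 \left(11 + A\right) 2 A = 4 + 2 \cdot 2 A \left(11 + A\right) = 4 + 4 A \left(11 + A\right)$)
$h = - \frac{25}{43}$ ($h = - \frac{100}{4 + 4 \cdot 3^{2} + 44 \cdot 3} = - \frac{100}{4 + 4 \cdot 9 + 132} = - \frac{100}{4 + 36 + 132} = - \frac{100}{172} = \left(-100\right) \frac{1}{172} = - \frac{25}{43} \approx -0.5814$)
$\frac{h^{3}}{684538} = \frac{\left(- \frac{25}{43}\right)^{3}}{684538} = \left(- \frac{15625}{79507}\right) \frac{1}{684538} = - \frac{15625}{54425562766}$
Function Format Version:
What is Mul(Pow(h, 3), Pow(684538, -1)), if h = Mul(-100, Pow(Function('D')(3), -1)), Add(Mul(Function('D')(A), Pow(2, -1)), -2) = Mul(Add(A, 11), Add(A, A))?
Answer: Rational(-15625, 54425562766) ≈ -2.8709e-7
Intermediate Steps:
Function('D')(A) = Add(4, Mul(4, A, Add(11, A))) (Function('D')(A) = Add(4, Mul(2, Mul(Add(A, 11), Add(A, A)))) = Add(4, Mul(2, Mul(Add(11, A), Mul(2, A)))) = Add(4, Mul(2, Mul(2, A, Add(11, A)))) = Add(4, Mul(4, A, Add(11, A))))
h = Rational(-25, 43) (h = Mul(-100, Pow(Add(4, Mul(4, Pow(3, 2)), Mul(44, 3)), -1)) = Mul(-100, Pow(Add(4, Mul(4, 9), 132), -1)) = Mul(-100, Pow(Add(4, 36, 132), -1)) = Mul(-100, Pow(172, -1)) = Mul(-100, Rational(1, 172)) = Rational(-25, 43) ≈ -0.58140)
Mul(Pow(h, 3), Pow(684538, -1)) = Mul(Pow(Rational(-25, 43), 3), Pow(684538, -1)) = Mul(Rational(-15625, 79507), Rational(1, 684538)) = Rational(-15625, 54425562766)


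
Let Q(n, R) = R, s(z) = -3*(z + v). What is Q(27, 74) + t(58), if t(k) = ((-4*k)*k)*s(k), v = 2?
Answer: 2422154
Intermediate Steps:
s(z) = -6 - 3*z (s(z) = -3*(z + 2) = -3*(2 + z) = -6 - 3*z)
t(k) = -4*k**2*(-6 - 3*k) (t(k) = ((-4*k)*k)*(-6 - 3*k) = (-4*k**2)*(-6 - 3*k) = -4*k**2*(-6 - 3*k))
Q(27, 74) + t(58) = 74 + 12*58**2*(2 + 58) = 74 + 12*3364*60 = 74 + 2422080 = 2422154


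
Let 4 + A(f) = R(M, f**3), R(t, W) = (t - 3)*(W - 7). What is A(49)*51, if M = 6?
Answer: 17999022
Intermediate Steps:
R(t, W) = (-7 + W)*(-3 + t) (R(t, W) = (-3 + t)*(-7 + W) = (-7 + W)*(-3 + t))
A(f) = -25 + 3*f**3 (A(f) = -4 + (21 - 7*6 - 3*f**3 + f**3*6) = -4 + (21 - 42 - 3*f**3 + 6*f**3) = -4 + (-21 + 3*f**3) = -25 + 3*f**3)
A(49)*51 = (-25 + 3*49**3)*51 = (-25 + 3*117649)*51 = (-25 + 352947)*51 = 352922*51 = 17999022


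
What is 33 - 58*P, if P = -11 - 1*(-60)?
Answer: -2809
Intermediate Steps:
P = 49 (P = -11 + 60 = 49)
33 - 58*P = 33 - 58*49 = 33 - 2842 = -2809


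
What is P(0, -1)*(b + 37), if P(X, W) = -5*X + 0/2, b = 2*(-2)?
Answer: 0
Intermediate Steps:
b = -4
P(X, W) = -5*X (P(X, W) = -5*X + 0*(½) = -5*X + 0 = -5*X)
P(0, -1)*(b + 37) = (-5*0)*(-4 + 37) = 0*33 = 0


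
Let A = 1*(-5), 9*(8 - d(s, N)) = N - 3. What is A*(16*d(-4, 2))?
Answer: -5840/9 ≈ -648.89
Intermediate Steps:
d(s, N) = 25/3 - N/9 (d(s, N) = 8 - (N - 3)/9 = 8 - (-3 + N)/9 = 8 + (1/3 - N/9) = 25/3 - N/9)
A = -5
A*(16*d(-4, 2)) = -80*(25/3 - 1/9*2) = -80*(25/3 - 2/9) = -80*73/9 = -5*1168/9 = -5840/9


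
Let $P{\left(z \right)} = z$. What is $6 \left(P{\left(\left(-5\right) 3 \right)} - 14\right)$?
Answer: $-174$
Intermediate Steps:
$6 \left(P{\left(\left(-5\right) 3 \right)} - 14\right) = 6 \left(\left(-5\right) 3 - 14\right) = 6 \left(-15 - 14\right) = 6 \left(-29\right) = -174$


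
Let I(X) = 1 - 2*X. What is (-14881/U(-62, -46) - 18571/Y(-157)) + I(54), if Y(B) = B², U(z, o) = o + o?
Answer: 5323847/98596 ≈ 53.997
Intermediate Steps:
U(z, o) = 2*o
(-14881/U(-62, -46) - 18571/Y(-157)) + I(54) = (-14881/(2*(-46)) - 18571/((-157)²)) + (1 - 2*54) = (-14881/(-92) - 18571/24649) + (1 - 108) = (-14881*(-1/92) - 18571*1/24649) - 107 = (647/4 - 18571/24649) - 107 = 15873619/98596 - 107 = 5323847/98596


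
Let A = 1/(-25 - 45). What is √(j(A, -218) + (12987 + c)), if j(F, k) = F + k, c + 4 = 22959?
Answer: √175047530/70 ≈ 189.01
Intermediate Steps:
c = 22955 (c = -4 + 22959 = 22955)
A = -1/70 (A = 1/(-70) = -1/70 ≈ -0.014286)
√(j(A, -218) + (12987 + c)) = √((-1/70 - 218) + (12987 + 22955)) = √(-15261/70 + 35942) = √(2500679/70) = √175047530/70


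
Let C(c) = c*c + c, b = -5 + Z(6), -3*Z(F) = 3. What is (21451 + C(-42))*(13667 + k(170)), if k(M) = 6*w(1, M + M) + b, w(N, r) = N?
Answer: 316705391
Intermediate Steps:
Z(F) = -1 (Z(F) = -⅓*3 = -1)
b = -6 (b = -5 - 1 = -6)
k(M) = 0 (k(M) = 6*1 - 6 = 6 - 6 = 0)
C(c) = c + c² (C(c) = c² + c = c + c²)
(21451 + C(-42))*(13667 + k(170)) = (21451 - 42*(1 - 42))*(13667 + 0) = (21451 - 42*(-41))*13667 = (21451 + 1722)*13667 = 23173*13667 = 316705391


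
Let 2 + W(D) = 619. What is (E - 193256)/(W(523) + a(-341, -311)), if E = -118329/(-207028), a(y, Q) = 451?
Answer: -40009284839/221105904 ≈ -180.95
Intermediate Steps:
W(D) = 617 (W(D) = -2 + 619 = 617)
E = 118329/207028 (E = -118329*(-1/207028) = 118329/207028 ≈ 0.57156)
(E - 193256)/(W(523) + a(-341, -311)) = (118329/207028 - 193256)/(617 + 451) = -40009284839/207028/1068 = -40009284839/207028*1/1068 = -40009284839/221105904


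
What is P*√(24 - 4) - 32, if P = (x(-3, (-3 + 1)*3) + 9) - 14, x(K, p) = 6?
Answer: -32 + 2*√5 ≈ -27.528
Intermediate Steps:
P = 1 (P = (6 + 9) - 14 = 15 - 14 = 1)
P*√(24 - 4) - 32 = 1*√(24 - 4) - 32 = 1*√20 - 32 = 1*(2*√5) - 32 = 2*√5 - 32 = -32 + 2*√5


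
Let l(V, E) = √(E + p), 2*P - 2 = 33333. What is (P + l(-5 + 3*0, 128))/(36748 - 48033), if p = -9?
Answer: -6667/4514 - √119/11285 ≈ -1.4779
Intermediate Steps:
P = 33335/2 (P = 1 + (½)*33333 = 1 + 33333/2 = 33335/2 ≈ 16668.)
l(V, E) = √(-9 + E) (l(V, E) = √(E - 9) = √(-9 + E))
(P + l(-5 + 3*0, 128))/(36748 - 48033) = (33335/2 + √(-9 + 128))/(36748 - 48033) = (33335/2 + √119)/(-11285) = (33335/2 + √119)*(-1/11285) = -6667/4514 - √119/11285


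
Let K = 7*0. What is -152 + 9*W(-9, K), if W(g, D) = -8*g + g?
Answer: 415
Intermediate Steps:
K = 0
W(g, D) = -7*g
-152 + 9*W(-9, K) = -152 + 9*(-7*(-9)) = -152 + 9*63 = -152 + 567 = 415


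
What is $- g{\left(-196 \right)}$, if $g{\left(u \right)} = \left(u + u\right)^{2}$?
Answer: $-153664$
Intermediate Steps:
$g{\left(u \right)} = 4 u^{2}$ ($g{\left(u \right)} = \left(2 u\right)^{2} = 4 u^{2}$)
$- g{\left(-196 \right)} = - 4 \left(-196\right)^{2} = - 4 \cdot 38416 = \left(-1\right) 153664 = -153664$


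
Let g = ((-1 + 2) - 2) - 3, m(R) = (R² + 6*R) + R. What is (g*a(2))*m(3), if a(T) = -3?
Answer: 360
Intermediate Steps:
m(R) = R² + 7*R
g = -4 (g = (1 - 2) - 3 = -1 - 3 = -4)
(g*a(2))*m(3) = (-4*(-3))*(3*(7 + 3)) = 12*(3*10) = 12*30 = 360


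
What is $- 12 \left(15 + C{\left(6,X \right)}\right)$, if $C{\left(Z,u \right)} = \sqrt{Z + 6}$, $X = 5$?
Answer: $-180 - 24 \sqrt{3} \approx -221.57$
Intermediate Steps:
$C{\left(Z,u \right)} = \sqrt{6 + Z}$
$- 12 \left(15 + C{\left(6,X \right)}\right) = - 12 \left(15 + \sqrt{6 + 6}\right) = - 12 \left(15 + \sqrt{12}\right) = - 12 \left(15 + 2 \sqrt{3}\right) = -180 - 24 \sqrt{3}$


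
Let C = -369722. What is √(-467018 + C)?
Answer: 2*I*√209185 ≈ 914.74*I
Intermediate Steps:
√(-467018 + C) = √(-467018 - 369722) = √(-836740) = 2*I*√209185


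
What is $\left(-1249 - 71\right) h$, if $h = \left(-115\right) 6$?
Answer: $910800$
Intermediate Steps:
$h = -690$
$\left(-1249 - 71\right) h = \left(-1249 - 71\right) \left(-690\right) = \left(-1320\right) \left(-690\right) = 910800$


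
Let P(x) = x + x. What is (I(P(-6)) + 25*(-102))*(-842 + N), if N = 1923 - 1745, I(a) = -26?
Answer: 1710464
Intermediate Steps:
P(x) = 2*x
N = 178
(I(P(-6)) + 25*(-102))*(-842 + N) = (-26 + 25*(-102))*(-842 + 178) = (-26 - 2550)*(-664) = -2576*(-664) = 1710464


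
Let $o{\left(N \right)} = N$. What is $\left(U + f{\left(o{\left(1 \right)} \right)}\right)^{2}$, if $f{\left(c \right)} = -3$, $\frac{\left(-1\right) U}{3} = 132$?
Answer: $159201$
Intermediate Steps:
$U = -396$ ($U = \left(-3\right) 132 = -396$)
$\left(U + f{\left(o{\left(1 \right)} \right)}\right)^{2} = \left(-396 - 3\right)^{2} = \left(-399\right)^{2} = 159201$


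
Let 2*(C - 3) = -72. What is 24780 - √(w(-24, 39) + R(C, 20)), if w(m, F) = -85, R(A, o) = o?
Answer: 24780 - I*√65 ≈ 24780.0 - 8.0623*I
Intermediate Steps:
C = -33 (C = 3 + (½)*(-72) = 3 - 36 = -33)
24780 - √(w(-24, 39) + R(C, 20)) = 24780 - √(-85 + 20) = 24780 - √(-65) = 24780 - I*√65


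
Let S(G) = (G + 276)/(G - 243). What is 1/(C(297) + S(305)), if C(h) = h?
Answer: 62/18995 ≈ 0.0032640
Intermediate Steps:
S(G) = (276 + G)/(-243 + G)
1/(C(297) + S(305)) = 1/(297 + (276 + 305)/(-243 + 305)) = 1/(297 + 581/62) = 1/(18995/62) = 62/18995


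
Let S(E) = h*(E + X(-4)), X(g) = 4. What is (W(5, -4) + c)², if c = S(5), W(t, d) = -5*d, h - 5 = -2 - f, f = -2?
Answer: 4225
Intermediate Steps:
h = 5 (h = 5 + (-2 - 1*(-2)) = 5 + (-2 + 2) = 5 + 0 = 5)
S(E) = 20 + 5*E (S(E) = 5*(E + 4) = 5*(4 + E) = 20 + 5*E)
c = 45 (c = 20 + 5*5 = 20 + 25 = 45)
(W(5, -4) + c)² = (-5*(-4) + 45)² = (20 + 45)² = 65² = 4225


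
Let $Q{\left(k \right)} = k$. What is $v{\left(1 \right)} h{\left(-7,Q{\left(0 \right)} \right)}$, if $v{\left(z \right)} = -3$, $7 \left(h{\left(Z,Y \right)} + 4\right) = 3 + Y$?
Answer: $\frac{75}{7} \approx 10.714$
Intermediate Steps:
$h{\left(Z,Y \right)} = - \frac{25}{7} + \frac{Y}{7}$ ($h{\left(Z,Y \right)} = -4 + \frac{3 + Y}{7} = -4 + \left(\frac{3}{7} + \frac{Y}{7}\right) = - \frac{25}{7} + \frac{Y}{7}$)
$v{\left(1 \right)} h{\left(-7,Q{\left(0 \right)} \right)} = - 3 \left(- \frac{25}{7} + \frac{1}{7} \cdot 0\right) = - 3 \left(- \frac{25}{7} + 0\right) = \left(-3\right) \left(- \frac{25}{7}\right) = \frac{75}{7}$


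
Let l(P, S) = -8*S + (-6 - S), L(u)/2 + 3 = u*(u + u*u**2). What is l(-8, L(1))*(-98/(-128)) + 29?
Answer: 611/16 ≈ 38.188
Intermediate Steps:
L(u) = -6 + 2*u*(u + u**3) (L(u) = -6 + 2*(u*(u + u*u**2)) = -6 + 2*(u*(u + u**3)) = -6 + 2*u*(u + u**3))
l(P, S) = -6 - 9*S
l(-8, L(1))*(-98/(-128)) + 29 = (-6 - 9*(-6 + 2*1**2 + 2*1**4))*(-98/(-128)) + 29 = (-6 - 9*(-6 + 2*1 + 2*1))*(-98*(-1/128)) + 29 = (-6 - 9*(-6 + 2 + 2))*(49/64) + 29 = (-6 - 9*(-2))*(49/64) + 29 = (-6 + 18)*(49/64) + 29 = 12*(49/64) + 29 = 147/16 + 29 = 611/16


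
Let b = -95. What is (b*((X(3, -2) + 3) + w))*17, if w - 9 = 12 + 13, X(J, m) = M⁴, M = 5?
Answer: -1069130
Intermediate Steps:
X(J, m) = 625 (X(J, m) = 5⁴ = 625)
w = 34 (w = 9 + (12 + 13) = 9 + 25 = 34)
(b*((X(3, -2) + 3) + w))*17 = -95*((625 + 3) + 34)*17 = -95*(628 + 34)*17 = -95*662*17 = -62890*17 = -1069130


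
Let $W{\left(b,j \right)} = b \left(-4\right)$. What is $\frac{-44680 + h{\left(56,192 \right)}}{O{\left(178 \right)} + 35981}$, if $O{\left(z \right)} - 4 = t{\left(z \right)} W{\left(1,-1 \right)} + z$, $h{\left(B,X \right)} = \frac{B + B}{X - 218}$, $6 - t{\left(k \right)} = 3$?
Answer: $- \frac{580896}{469963} \approx -1.236$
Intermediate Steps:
$t{\left(k \right)} = 3$ ($t{\left(k \right)} = 6 - 3 = 3$)
$h{\left(B,X \right)} = \frac{2 B}{-218 + X}$
$W{\left(b,j \right)} = - 4 b$
$O{\left(z \right)} = -8 + z$ ($O{\left(z \right)} = 4 + \left(3 \left(\left(-4\right) 1\right) + z\right) = 4 + \left(3 \left(-4\right) + z\right) = 4 + \left(-12 + z\right) = -8 + z$)
$\frac{-44680 + h{\left(56,192 \right)}}{O{\left(178 \right)} + 35981} = \frac{-44680 + 2 \cdot 56 \frac{1}{-218 + 192}}{\left(-8 + 178\right) + 35981} = \frac{-44680 + 2 \cdot 56 \frac{1}{-26}}{170 + 35981} = \frac{-44680 + 2 \cdot 56 \left(- \frac{1}{26}\right)}{36151} = \left(-44680 - \frac{56}{13}\right) \frac{1}{36151} = \left(- \frac{580896}{13}\right) \frac{1}{36151} = - \frac{580896}{469963}$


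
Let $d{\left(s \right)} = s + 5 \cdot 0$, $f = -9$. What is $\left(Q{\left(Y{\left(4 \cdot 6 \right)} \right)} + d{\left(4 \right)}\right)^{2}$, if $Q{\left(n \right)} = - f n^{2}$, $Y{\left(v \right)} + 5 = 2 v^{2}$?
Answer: $140197085035225$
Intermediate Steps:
$Y{\left(v \right)} = -5 + 2 v^{2}$
$Q{\left(n \right)} = 9 n^{2}$ ($Q{\left(n \right)} = - \left(-9\right) n^{2} = 9 n^{2}$)
$d{\left(s \right)} = s$ ($d{\left(s \right)} = s + 0 = s$)
$\left(Q{\left(Y{\left(4 \cdot 6 \right)} \right)} + d{\left(4 \right)}\right)^{2} = \left(9 \left(-5 + 2 \left(4 \cdot 6\right)^{2}\right)^{2} + 4\right)^{2} = \left(9 \left(-5 + 2 \cdot 24^{2}\right)^{2} + 4\right)^{2} = \left(9 \left(-5 + 2 \cdot 576\right)^{2} + 4\right)^{2} = \left(9 \left(-5 + 1152\right)^{2} + 4\right)^{2} = \left(9 \cdot 1147^{2} + 4\right)^{2} = \left(9 \cdot 1315609 + 4\right)^{2} = \left(11840481 + 4\right)^{2} = 11840485^{2} = 140197085035225$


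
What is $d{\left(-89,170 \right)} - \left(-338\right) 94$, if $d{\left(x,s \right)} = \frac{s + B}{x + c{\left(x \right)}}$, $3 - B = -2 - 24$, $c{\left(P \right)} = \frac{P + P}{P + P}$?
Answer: $\frac{2795737}{88} \approx 31770.0$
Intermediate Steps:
$c{\left(P \right)} = 1$ ($c{\left(P \right)} = \frac{2 P}{2 P} = 2 P \frac{1}{2 P} = 1$)
$B = 29$ ($B = 3 - \left(-2 - 24\right) = 3 - -26 = 3 + 26 = 29$)
$d{\left(x,s \right)} = \frac{29 + s}{1 + x}$ ($d{\left(x,s \right)} = \frac{s + 29}{x + 1} = \frac{29 + s}{1 + x}$)
$d{\left(-89,170 \right)} - \left(-338\right) 94 = \frac{29 + 170}{1 - 89} - \left(-338\right) 94 = \frac{1}{-88} \cdot 199 - -31772 = \left(- \frac{1}{88}\right) 199 + 31772 = - \frac{199}{88} + 31772 = \frac{2795737}{88}$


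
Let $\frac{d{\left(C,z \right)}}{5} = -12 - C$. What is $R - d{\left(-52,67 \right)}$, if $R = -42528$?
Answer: $-42728$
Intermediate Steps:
$d{\left(C,z \right)} = -60 - 5 C$ ($d{\left(C,z \right)} = 5 \left(-12 - C\right) = -60 - 5 C$)
$R - d{\left(-52,67 \right)} = -42528 - \left(-60 - -260\right) = -42528 - \left(-60 + 260\right) = -42528 - 200 = -42728$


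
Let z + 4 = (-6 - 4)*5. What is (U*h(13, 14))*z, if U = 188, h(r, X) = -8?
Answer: 81216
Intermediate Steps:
z = -54 (z = -4 + (-6 - 4)*5 = -4 - 10*5 = -4 - 50 = -54)
(U*h(13, 14))*z = (188*(-8))*(-54) = -1504*(-54) = 81216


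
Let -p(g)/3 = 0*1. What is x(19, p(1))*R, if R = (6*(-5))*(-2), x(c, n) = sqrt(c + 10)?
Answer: 60*sqrt(29) ≈ 323.11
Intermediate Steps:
p(g) = 0 (p(g) = -0 = -3*0 = 0)
x(c, n) = sqrt(10 + c)
R = 60 (R = -30*(-2) = 60)
x(19, p(1))*R = sqrt(10 + 19)*60 = sqrt(29)*60 = 60*sqrt(29)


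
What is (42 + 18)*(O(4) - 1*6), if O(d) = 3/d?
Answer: -315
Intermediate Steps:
(42 + 18)*(O(4) - 1*6) = (42 + 18)*(3/4 - 1*6) = 60*(3*(¼) - 6) = 60*(¾ - 6) = 60*(-21/4) = -315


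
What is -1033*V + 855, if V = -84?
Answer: 87627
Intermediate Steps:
-1033*V + 855 = -1033*(-84) + 855 = 86772 + 855 = 87627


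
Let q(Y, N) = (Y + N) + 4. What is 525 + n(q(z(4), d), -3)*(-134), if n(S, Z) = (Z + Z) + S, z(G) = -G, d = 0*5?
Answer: 1329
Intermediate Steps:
d = 0
q(Y, N) = 4 + N + Y (q(Y, N) = (N + Y) + 4 = 4 + N + Y)
n(S, Z) = S + 2*Z (n(S, Z) = 2*Z + S = S + 2*Z)
525 + n(q(z(4), d), -3)*(-134) = 525 + ((4 + 0 - 1*4) + 2*(-3))*(-134) = 525 + ((4 + 0 - 4) - 6)*(-134) = 525 + (0 - 6)*(-134) = 525 - 6*(-134) = 525 + 804 = 1329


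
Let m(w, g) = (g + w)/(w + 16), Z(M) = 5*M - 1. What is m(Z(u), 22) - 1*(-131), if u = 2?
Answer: 3306/25 ≈ 132.24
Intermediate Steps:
Z(M) = -1 + 5*M
m(w, g) = (g + w)/(16 + w)
m(Z(u), 22) - 1*(-131) = (22 + (-1 + 5*2))/(16 + (-1 + 5*2)) - 1*(-131) = (22 + (-1 + 10))/(16 + (-1 + 10)) + 131 = (22 + 9)/(16 + 9) + 131 = 31/25 + 131 = 3306/25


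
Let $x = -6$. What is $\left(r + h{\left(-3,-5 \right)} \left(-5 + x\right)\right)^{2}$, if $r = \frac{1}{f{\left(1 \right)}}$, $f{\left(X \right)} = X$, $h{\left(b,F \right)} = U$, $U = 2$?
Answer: $441$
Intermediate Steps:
$h{\left(b,F \right)} = 2$
$r = 1$ ($r = 1^{-1} = 1$)
$\left(r + h{\left(-3,-5 \right)} \left(-5 + x\right)\right)^{2} = \left(1 + 2 \left(-5 - 6\right)\right)^{2} = \left(1 + 2 \left(-11\right)\right)^{2} = \left(1 - 22\right)^{2} = \left(-21\right)^{2} = 441$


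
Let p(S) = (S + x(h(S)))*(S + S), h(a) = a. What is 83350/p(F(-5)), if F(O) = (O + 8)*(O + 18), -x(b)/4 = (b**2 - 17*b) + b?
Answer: -41675/138411 ≈ -0.30110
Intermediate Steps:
x(b) = -4*b**2 + 64*b (x(b) = -4*((b**2 - 17*b) + b) = -4*(b**2 - 16*b) = -4*b**2 + 64*b)
F(O) = (8 + O)*(18 + O)
p(S) = 2*S*(S + 4*S*(16 - S)) (p(S) = (S + 4*S*(16 - S))*(S + S) = (S + 4*S*(16 - S))*(2*S) = 2*S*(S + 4*S*(16 - S)))
83350/p(F(-5)) = 83350/(((144 + (-5)**2 + 26*(-5))**2*(130 - 8*(144 + (-5)**2 + 26*(-5))))) = 83350/(((144 + 25 - 130)**2*(130 - 8*(144 + 25 - 130)))) = 83350/((39**2*(130 - 8*39))) = 83350/((1521*(130 - 312))) = 83350/((1521*(-182))) = 83350/(-276822) = 83350*(-1/276822) = -41675/138411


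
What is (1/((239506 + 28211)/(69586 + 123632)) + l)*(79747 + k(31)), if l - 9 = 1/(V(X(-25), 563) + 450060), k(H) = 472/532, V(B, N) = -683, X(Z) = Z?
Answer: 590720095568856276/761937127957 ≈ 7.7529e+5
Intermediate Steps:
k(H) = 118/133 (k(H) = 472*(1/532) = 118/133)
l = 4044394/449377 (l = 9 + 1/(-683 + 450060) = 9 + 1/449377 = 4044394/449377 ≈ 9.0000)
(1/((239506 + 28211)/(69586 + 123632)) + l)*(79747 + k(31)) = (1/((239506 + 28211)/(69586 + 123632)) + 4044394/449377)*(79747 + 118/133) = (1/(267717/193218) + 4044394/449377)*(10606469/133) = (1/(267717*(1/193218)) + 4044394/449377)*(10606469/133) = (1/(89239/64406) + 4044394/449377)*(10606469/133) = (64406/89239 + 4044394/449377)*(10606469/133) = (389860251228/40101954103)*(10606469/133) = 590720095568856276/761937127957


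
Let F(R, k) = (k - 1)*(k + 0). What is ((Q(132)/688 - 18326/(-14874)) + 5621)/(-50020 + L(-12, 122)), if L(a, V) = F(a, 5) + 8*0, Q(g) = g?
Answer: -7192002301/63958200000 ≈ -0.11245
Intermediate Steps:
F(R, k) = k*(-1 + k) (F(R, k) = (-1 + k)*k = k*(-1 + k))
L(a, V) = 20 (L(a, V) = 5*(-1 + 5) + 8*0 = 5*4 + 0 = 20 + 0 = 20)
((Q(132)/688 - 18326/(-14874)) + 5621)/(-50020 + L(-12, 122)) = ((132/688 - 18326/(-14874)) + 5621)/(-50020 + 20) = ((132*(1/688) - 18326*(-1/14874)) + 5621)/(-50000) = ((33/172 + 9163/7437) + 5621)*(-1/50000) = (1821457/1279164 + 5621)*(-1/50000) = (7192002301/1279164)*(-1/50000) = -7192002301/63958200000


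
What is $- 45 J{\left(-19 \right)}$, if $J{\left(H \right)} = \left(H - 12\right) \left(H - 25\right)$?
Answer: $-61380$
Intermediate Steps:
$J{\left(H \right)} = \left(-25 + H\right) \left(-12 + H\right)$ ($J{\left(H \right)} = \left(-12 + H\right) \left(-25 + H\right) = \left(-25 + H\right) \left(-12 + H\right)$)
$- 45 J{\left(-19 \right)} = - 45 \left(300 + \left(-19\right)^{2} - -703\right) = - 45 \left(300 + 361 + 703\right) = \left(-45\right) 1364 = -61380$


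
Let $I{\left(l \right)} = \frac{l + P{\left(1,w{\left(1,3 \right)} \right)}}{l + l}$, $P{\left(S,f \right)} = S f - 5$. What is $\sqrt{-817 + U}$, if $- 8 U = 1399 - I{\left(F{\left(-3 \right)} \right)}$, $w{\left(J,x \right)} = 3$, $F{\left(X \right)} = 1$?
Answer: $\frac{i \sqrt{15871}}{4} \approx 31.495 i$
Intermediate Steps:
$P{\left(S,f \right)} = -5 + S f$
$I{\left(l \right)} = \frac{-2 + l}{2 l}$ ($I{\left(l \right)} = \frac{l + \left(-5 + 1 \cdot 3\right)}{l + l} = \frac{l + \left(-5 + 3\right)}{2 l} = \left(l - 2\right) \frac{1}{2 l} = \left(-2 + l\right) \frac{1}{2 l} = \frac{-2 + l}{2 l}$)
$U = - \frac{2799}{16}$ ($U = - \frac{1399 - \frac{-2 + 1}{2 \cdot 1}}{8} = - \frac{1399 - \frac{1}{2} \cdot 1 \left(-1\right)}{8} = - \frac{1399 - - \frac{1}{2}}{8} = - \frac{1399 + \frac{1}{2}}{8} = \left(- \frac{1}{8}\right) \frac{2799}{2} = - \frac{2799}{16} \approx -174.94$)
$\sqrt{-817 + U} = \sqrt{-817 - \frac{2799}{16}} = \sqrt{- \frac{15871}{16}} = \frac{i \sqrt{15871}}{4}$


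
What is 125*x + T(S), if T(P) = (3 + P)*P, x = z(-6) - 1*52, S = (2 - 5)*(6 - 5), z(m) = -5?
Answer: -7125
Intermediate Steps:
S = -3 (S = -3*1 = -3)
x = -57 (x = -5 - 1*52 = -5 - 52 = -57)
T(P) = P*(3 + P)
125*x + T(S) = 125*(-57) - 3*(3 - 3) = -7125 - 3*0 = -7125 + 0 = -7125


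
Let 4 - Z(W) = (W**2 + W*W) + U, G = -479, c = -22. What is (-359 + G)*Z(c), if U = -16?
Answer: 794424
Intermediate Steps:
Z(W) = 20 - 2*W**2 (Z(W) = 4 - ((W**2 + W*W) - 16) = 4 - ((W**2 + W**2) - 16) = 4 - (2*W**2 - 16) = 4 - (-16 + 2*W**2) = 4 + (16 - 2*W**2) = 20 - 2*W**2)
(-359 + G)*Z(c) = (-359 - 479)*(20 - 2*(-22)**2) = -838*(20 - 2*484) = -838*(20 - 968) = -838*(-948) = 794424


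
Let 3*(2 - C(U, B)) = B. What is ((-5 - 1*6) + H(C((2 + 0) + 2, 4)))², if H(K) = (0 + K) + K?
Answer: 841/9 ≈ 93.444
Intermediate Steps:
C(U, B) = 2 - B/3
H(K) = 2*K (H(K) = K + K = 2*K)
((-5 - 1*6) + H(C((2 + 0) + 2, 4)))² = ((-5 - 1*6) + 2*(2 - ⅓*4))² = ((-5 - 6) + 2*(2 - 4/3))² = (-11 + 2*(⅔))² = (-11 + 4/3)² = (-29/3)² = 841/9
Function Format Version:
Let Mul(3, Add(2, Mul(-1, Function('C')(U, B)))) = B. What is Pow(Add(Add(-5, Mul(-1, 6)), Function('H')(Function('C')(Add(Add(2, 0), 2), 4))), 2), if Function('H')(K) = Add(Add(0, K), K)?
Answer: Rational(841, 9) ≈ 93.444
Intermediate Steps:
Function('C')(U, B) = Add(2, Mul(Rational(-1, 3), B))
Function('H')(K) = Mul(2, K) (Function('H')(K) = Add(K, K) = Mul(2, K))
Pow(Add(Add(-5, Mul(-1, 6)), Function('H')(Function('C')(Add(Add(2, 0), 2), 4))), 2) = Pow(Add(Add(-5, Mul(-1, 6)), Mul(2, Add(2, Mul(Rational(-1, 3), 4)))), 2) = Pow(Add(Add(-5, -6), Mul(2, Add(2, Rational(-4, 3)))), 2) = Pow(Add(-11, Mul(2, Rational(2, 3))), 2) = Pow(Add(-11, Rational(4, 3)), 2) = Pow(Rational(-29, 3), 2) = Rational(841, 9)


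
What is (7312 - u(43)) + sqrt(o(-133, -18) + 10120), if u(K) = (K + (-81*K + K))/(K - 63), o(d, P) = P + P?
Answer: 142843/20 + 2*sqrt(2521) ≈ 7242.6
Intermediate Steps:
o(d, P) = 2*P
u(K) = -79*K/(-63 + K) (u(K) = (K - 80*K)/(-63 + K) = (-79*K)/(-63 + K) = -79*K/(-63 + K))
(7312 - u(43)) + sqrt(o(-133, -18) + 10120) = (7312 - (-79)*43/(-63 + 43)) + sqrt(2*(-18) + 10120) = (7312 - (-79)*43/(-20)) + sqrt(-36 + 10120) = (7312 - (-79)*43*(-1)/20) + sqrt(10084) = (7312 - 1*3397/20) + 2*sqrt(2521) = (7312 - 3397/20) + 2*sqrt(2521) = 142843/20 + 2*sqrt(2521)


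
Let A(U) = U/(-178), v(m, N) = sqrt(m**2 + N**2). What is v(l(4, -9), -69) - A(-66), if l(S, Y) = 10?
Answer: -33/89 + sqrt(4861) ≈ 69.350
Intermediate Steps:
v(m, N) = sqrt(N**2 + m**2)
A(U) = -U/178 (A(U) = U*(-1/178) = -U/178)
v(l(4, -9), -69) - A(-66) = sqrt((-69)**2 + 10**2) - (-1)*(-66)/178 = sqrt(4761 + 100) - 1*33/89 = sqrt(4861) - 33/89 = -33/89 + sqrt(4861)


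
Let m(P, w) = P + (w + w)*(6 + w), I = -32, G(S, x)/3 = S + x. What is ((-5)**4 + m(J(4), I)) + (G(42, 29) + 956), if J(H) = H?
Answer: 3462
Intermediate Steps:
G(S, x) = 3*S + 3*x (G(S, x) = 3*(S + x) = 3*S + 3*x)
m(P, w) = P + 2*w*(6 + w) (m(P, w) = P + (2*w)*(6 + w) = P + 2*w*(6 + w))
((-5)**4 + m(J(4), I)) + (G(42, 29) + 956) = ((-5)**4 + (4 + 2*(-32)**2 + 12*(-32))) + ((3*42 + 3*29) + 956) = (625 + (4 + 2*1024 - 384)) + ((126 + 87) + 956) = (625 + (4 + 2048 - 384)) + (213 + 956) = (625 + 1668) + 1169 = 2293 + 1169 = 3462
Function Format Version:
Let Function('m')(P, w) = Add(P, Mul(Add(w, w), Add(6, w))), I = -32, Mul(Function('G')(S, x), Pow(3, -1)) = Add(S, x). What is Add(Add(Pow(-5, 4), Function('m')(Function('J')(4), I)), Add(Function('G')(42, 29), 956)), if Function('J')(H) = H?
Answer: 3462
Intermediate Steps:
Function('G')(S, x) = Add(Mul(3, S), Mul(3, x)) (Function('G')(S, x) = Mul(3, Add(S, x)) = Add(Mul(3, S), Mul(3, x)))
Function('m')(P, w) = Add(P, Mul(2, w, Add(6, w))) (Function('m')(P, w) = Add(P, Mul(Mul(2, w), Add(6, w))) = Add(P, Mul(2, w, Add(6, w))))
Add(Add(Pow(-5, 4), Function('m')(Function('J')(4), I)), Add(Function('G')(42, 29), 956)) = Add(Add(Pow(-5, 4), Add(4, Mul(2, Pow(-32, 2)), Mul(12, -32))), Add(Add(Mul(3, 42), Mul(3, 29)), 956)) = Add(Add(625, Add(4, Mul(2, 1024), -384)), Add(Add(126, 87), 956)) = Add(Add(625, Add(4, 2048, -384)), Add(213, 956)) = Add(Add(625, 1668), 1169) = Add(2293, 1169) = 3462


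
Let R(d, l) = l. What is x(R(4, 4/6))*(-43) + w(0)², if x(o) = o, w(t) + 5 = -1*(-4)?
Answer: -83/3 ≈ -27.667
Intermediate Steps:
w(t) = -1 (w(t) = -5 - 1*(-4) = -5 + 4 = -1)
x(R(4, 4/6))*(-43) + w(0)² = (4/6)*(-43) + (-1)² = (4*(⅙))*(-43) + 1 = (⅔)*(-43) + 1 = -86/3 + 1 = -83/3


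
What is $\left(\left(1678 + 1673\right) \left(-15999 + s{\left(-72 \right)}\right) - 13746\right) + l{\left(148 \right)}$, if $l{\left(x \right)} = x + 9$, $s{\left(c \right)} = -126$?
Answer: $-54048464$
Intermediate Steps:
$l{\left(x \right)} = 9 + x$
$\left(\left(1678 + 1673\right) \left(-15999 + s{\left(-72 \right)}\right) - 13746\right) + l{\left(148 \right)} = \left(\left(1678 + 1673\right) \left(-15999 - 126\right) - 13746\right) + \left(9 + 148\right) = \left(3351 \left(-16125\right) - 13746\right) + 157 = \left(-54034875 - 13746\right) + 157 = -54048621 + 157 = -54048464$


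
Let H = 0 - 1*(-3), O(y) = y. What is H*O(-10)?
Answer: -30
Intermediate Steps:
H = 3 (H = 0 + 3 = 3)
H*O(-10) = 3*(-10) = -30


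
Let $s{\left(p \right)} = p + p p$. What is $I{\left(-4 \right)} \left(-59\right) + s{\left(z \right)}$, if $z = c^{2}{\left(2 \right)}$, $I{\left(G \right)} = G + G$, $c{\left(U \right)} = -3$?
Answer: $562$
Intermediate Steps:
$I{\left(G \right)} = 2 G$
$z = 9$ ($z = \left(-3\right)^{2} = 9$)
$s{\left(p \right)} = p + p^{2}$
$I{\left(-4 \right)} \left(-59\right) + s{\left(z \right)} = 2 \left(-4\right) \left(-59\right) + 9 \left(1 + 9\right) = \left(-8\right) \left(-59\right) + 9 \cdot 10 = 472 + 90 = 562$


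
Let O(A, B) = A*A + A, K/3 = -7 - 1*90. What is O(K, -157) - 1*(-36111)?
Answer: 120501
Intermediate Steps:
K = -291 (K = 3*(-7 - 1*90) = 3*(-7 - 90) = 3*(-97) = -291)
O(A, B) = A + A² (O(A, B) = A² + A = A + A²)
O(K, -157) - 1*(-36111) = -291*(1 - 291) - 1*(-36111) = -291*(-290) + 36111 = 84390 + 36111 = 120501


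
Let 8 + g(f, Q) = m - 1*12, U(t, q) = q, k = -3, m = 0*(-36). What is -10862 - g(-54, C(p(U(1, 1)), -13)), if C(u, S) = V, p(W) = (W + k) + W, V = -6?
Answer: -10842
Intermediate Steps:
m = 0
p(W) = -3 + 2*W (p(W) = (W - 3) + W = (-3 + W) + W = -3 + 2*W)
C(u, S) = -6
g(f, Q) = -20 (g(f, Q) = -8 + (0 - 1*12) = -8 + (0 - 12) = -8 - 12 = -20)
-10862 - g(-54, C(p(U(1, 1)), -13)) = -10862 - 1*(-20) = -10862 + 20 = -10842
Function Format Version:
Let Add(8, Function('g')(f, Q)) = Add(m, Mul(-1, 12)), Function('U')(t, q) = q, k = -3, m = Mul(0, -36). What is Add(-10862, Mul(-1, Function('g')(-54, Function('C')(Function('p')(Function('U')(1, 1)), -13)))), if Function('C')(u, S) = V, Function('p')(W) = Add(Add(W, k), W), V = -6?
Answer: -10842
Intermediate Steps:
m = 0
Function('p')(W) = Add(-3, Mul(2, W)) (Function('p')(W) = Add(Add(W, -3), W) = Add(Add(-3, W), W) = Add(-3, Mul(2, W)))
Function('C')(u, S) = -6
Function('g')(f, Q) = -20 (Function('g')(f, Q) = Add(-8, Add(0, Mul(-1, 12))) = Add(-8, Add(0, -12)) = Add(-8, -12) = -20)
Add(-10862, Mul(-1, Function('g')(-54, Function('C')(Function('p')(Function('U')(1, 1)), -13)))) = Add(-10862, Mul(-1, -20)) = Add(-10862, 20) = -10842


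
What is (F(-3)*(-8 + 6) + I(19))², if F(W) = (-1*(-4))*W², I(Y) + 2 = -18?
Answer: 8464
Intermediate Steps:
I(Y) = -20 (I(Y) = -2 - 18 = -20)
F(W) = 4*W²
(F(-3)*(-8 + 6) + I(19))² = ((4*(-3)²)*(-8 + 6) - 20)² = ((4*9)*(-2) - 20)² = (36*(-2) - 20)² = (-72 - 20)² = (-92)² = 8464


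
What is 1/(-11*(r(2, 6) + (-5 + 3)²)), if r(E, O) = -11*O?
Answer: 1/682 ≈ 0.0014663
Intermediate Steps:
1/(-11*(r(2, 6) + (-5 + 3)²)) = 1/(-11*(-11*6 + (-5 + 3)²)) = 1/(-11*(-66 + (-2)²)) = 1/(-11*(-66 + 4)) = 1/(-11*(-62)) = 1/682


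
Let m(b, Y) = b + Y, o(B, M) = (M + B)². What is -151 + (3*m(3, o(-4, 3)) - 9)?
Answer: -148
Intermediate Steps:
o(B, M) = (B + M)²
m(b, Y) = Y + b
-151 + (3*m(3, o(-4, 3)) - 9) = -151 + (3*((-4 + 3)² + 3) - 9) = -151 + (3*((-1)² + 3) - 9) = -151 + (3*(1 + 3) - 9) = -151 + (3*4 - 9) = -151 + (12 - 9) = -151 + 3 = -148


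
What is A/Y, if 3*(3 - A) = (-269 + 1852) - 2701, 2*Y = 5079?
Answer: 2254/15237 ≈ 0.14793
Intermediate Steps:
Y = 5079/2 (Y = (½)*5079 = 5079/2 ≈ 2539.5)
A = 1127/3 (A = 3 - ((-269 + 1852) - 2701)/3 = 3 - (1583 - 2701)/3 = 3 - ⅓*(-1118) = 3 + 1118/3 = 1127/3 ≈ 375.67)
A/Y = 1127/(3*(5079/2)) = (1127/3)*(2/5079) = 2254/15237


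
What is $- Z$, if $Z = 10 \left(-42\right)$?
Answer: $420$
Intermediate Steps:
$Z = -420$
$- Z = \left(-1\right) \left(-420\right) = 420$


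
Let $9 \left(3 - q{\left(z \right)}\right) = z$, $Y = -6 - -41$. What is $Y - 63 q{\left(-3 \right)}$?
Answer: $-175$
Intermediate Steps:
$Y = 35$ ($Y = -6 + 41 = 35$)
$q{\left(z \right)} = 3 - \frac{z}{9}$
$Y - 63 q{\left(-3 \right)} = 35 - 63 \left(3 - - \frac{1}{3}\right) = 35 - 63 \left(3 + \frac{1}{3}\right) = 35 - 210 = -175$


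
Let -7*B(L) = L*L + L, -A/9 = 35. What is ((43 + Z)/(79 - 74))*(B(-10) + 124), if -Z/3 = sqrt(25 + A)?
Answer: 33454/35 - 2334*I*sqrt(290)/35 ≈ 955.83 - 1135.6*I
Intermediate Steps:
A = -315 (A = -9*35 = -315)
Z = -3*I*sqrt(290) (Z = -3*sqrt(25 - 315) = -3*I*sqrt(290) ≈ -51.088*I)
B(L) = -L/7 - L**2/7 (B(L) = -(L*L + L)/7 = -(L**2 + L)/7 = -(L + L**2)/7 = -L/7 - L**2/7)
((43 + Z)/(79 - 74))*(B(-10) + 124) = ((43 - 3*I*sqrt(290))/(79 - 74))*(-1/7*(-10)*(1 - 10) + 124) = ((43 - 3*I*sqrt(290))/5)*(-1/7*(-10)*(-9) + 124) = ((43 - 3*I*sqrt(290))*(1/5))*(-90/7 + 124) = (43/5 - 3*I*sqrt(290)/5)*(778/7) = 33454/35 - 2334*I*sqrt(290)/35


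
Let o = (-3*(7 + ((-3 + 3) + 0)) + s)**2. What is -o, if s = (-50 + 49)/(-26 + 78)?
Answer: -1194649/2704 ≈ -441.81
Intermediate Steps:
s = -1/52 ≈ -0.019231
o = 1194649/2704 (o = (-3*(7 + ((-3 + 3) + 0)) - 1/52)**2 = (-3*(7 + (0 + 0)) - 1/52)**2 = (-3*(7 + 0) - 1/52)**2 = (-3*7 - 1/52)**2 = (-21 - 1/52)**2 = (-1093/52)**2 = 1194649/2704 ≈ 441.81)
-o = -1*1194649/2704 = -1194649/2704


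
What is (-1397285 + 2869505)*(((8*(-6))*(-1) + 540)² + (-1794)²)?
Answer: 5247257079600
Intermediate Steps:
(-1397285 + 2869505)*(((8*(-6))*(-1) + 540)² + (-1794)²) = 1472220*((-48*(-1) + 540)² + 3218436) = 1472220*((48 + 540)² + 3218436) = 1472220*(588² + 3218436) = 1472220*(345744 + 3218436) = 1472220*3564180 = 5247257079600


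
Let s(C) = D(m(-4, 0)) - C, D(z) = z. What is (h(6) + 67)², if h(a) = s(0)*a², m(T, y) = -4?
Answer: 5929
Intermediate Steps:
s(C) = -4 - C
h(a) = -4*a² (h(a) = (-4 - 1*0)*a² = (-4 + 0)*a² = -4*a²)
(h(6) + 67)² = (-4*6² + 67)² = (-4*36 + 67)² = (-144 + 67)² = (-77)² = 5929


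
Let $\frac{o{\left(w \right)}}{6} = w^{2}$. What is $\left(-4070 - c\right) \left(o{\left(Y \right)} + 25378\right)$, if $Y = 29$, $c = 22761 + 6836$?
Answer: $-1024284808$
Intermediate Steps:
$c = 29597$
$o{\left(w \right)} = 6 w^{2}$
$\left(-4070 - c\right) \left(o{\left(Y \right)} + 25378\right) = \left(-4070 - 29597\right) \left(6 \cdot 29^{2} + 25378\right) = \left(-4070 - 29597\right) \left(6 \cdot 841 + 25378\right) = - 33667 \left(5046 + 25378\right) = \left(-33667\right) 30424 = -1024284808$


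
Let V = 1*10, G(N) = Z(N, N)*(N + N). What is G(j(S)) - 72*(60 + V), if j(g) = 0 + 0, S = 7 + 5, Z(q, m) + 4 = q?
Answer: -5040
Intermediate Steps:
Z(q, m) = -4 + q
S = 12
j(g) = 0
G(N) = 2*N*(-4 + N) (G(N) = (-4 + N)*(N + N) = (-4 + N)*(2*N) = 2*N*(-4 + N))
V = 10
G(j(S)) - 72*(60 + V) = 2*0*(-4 + 0) - 72*(60 + 10) = 2*0*(-4) - 72*70 = 0 - 5040 = -5040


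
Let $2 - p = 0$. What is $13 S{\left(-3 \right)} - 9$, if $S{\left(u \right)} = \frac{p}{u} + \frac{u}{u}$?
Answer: $- \frac{14}{3} \approx -4.6667$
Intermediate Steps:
$p = 2$ ($p = 2 - 0 = 2 + 0 = 2$)
$S{\left(u \right)} = 1 + \frac{2}{u}$ ($S{\left(u \right)} = \frac{2}{u} + \frac{u}{u} = \frac{2}{u} + 1 = 1 + \frac{2}{u}$)
$13 S{\left(-3 \right)} - 9 = 13 \frac{2 - 3}{-3} - 9 = 13 \left(\left(- \frac{1}{3}\right) \left(-1\right)\right) - 9 = 13 \cdot \frac{1}{3} - 9 = \frac{13}{3} - 9 = - \frac{14}{3}$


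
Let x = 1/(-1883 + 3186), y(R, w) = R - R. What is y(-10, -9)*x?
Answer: 0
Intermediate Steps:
y(R, w) = 0
x = 1/1303 ≈ 0.00076746
y(-10, -9)*x = 0*(1/1303) = 0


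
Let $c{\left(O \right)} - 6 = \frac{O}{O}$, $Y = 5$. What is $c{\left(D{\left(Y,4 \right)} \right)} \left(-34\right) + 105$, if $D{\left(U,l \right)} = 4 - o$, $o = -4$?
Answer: $-133$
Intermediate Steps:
$D{\left(U,l \right)} = 8$ ($D{\left(U,l \right)} = 4 - -4 = 4 + 4 = 8$)
$c{\left(O \right)} = 7$ ($c{\left(O \right)} = 6 + \frac{O}{O} = 6 + 1 = 7$)
$c{\left(D{\left(Y,4 \right)} \right)} \left(-34\right) + 105 = 7 \left(-34\right) + 105 = -238 + 105 = -133$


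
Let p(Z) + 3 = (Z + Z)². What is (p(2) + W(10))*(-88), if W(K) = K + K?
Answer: -2904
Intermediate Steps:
p(Z) = -3 + 4*Z² (p(Z) = -3 + (Z + Z)² = -3 + (2*Z)² = -3 + 4*Z²)
W(K) = 2*K
(p(2) + W(10))*(-88) = ((-3 + 4*2²) + 2*10)*(-88) = ((-3 + 4*4) + 20)*(-88) = ((-3 + 16) + 20)*(-88) = (13 + 20)*(-88) = 33*(-88) = -2904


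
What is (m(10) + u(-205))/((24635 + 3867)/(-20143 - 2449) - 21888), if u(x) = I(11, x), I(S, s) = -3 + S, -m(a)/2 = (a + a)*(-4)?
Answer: -1897728/247261099 ≈ -0.0076750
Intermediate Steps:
m(a) = 16*a (m(a) = -2*(a + a)*(-4) = -2*2*a*(-4) = -(-16)*a = 16*a)
u(x) = 8 (u(x) = -3 + 11 = 8)
(m(10) + u(-205))/((24635 + 3867)/(-20143 - 2449) - 21888) = (16*10 + 8)/((24635 + 3867)/(-20143 - 2449) - 21888) = (160 + 8)/(28502/(-22592) - 21888) = 168/(28502*(-1/22592) - 21888) = 168/(-14251/11296 - 21888) = 168/(-247261099/11296) = 168*(-11296/247261099) = -1897728/247261099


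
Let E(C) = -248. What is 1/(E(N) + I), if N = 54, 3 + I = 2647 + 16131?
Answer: 1/18527 ≈ 5.3975e-5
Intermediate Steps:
I = 18775 (I = -3 + (2647 + 16131) = -3 + 18778 = 18775)
1/(E(N) + I) = 1/(-248 + 18775) = 1/18527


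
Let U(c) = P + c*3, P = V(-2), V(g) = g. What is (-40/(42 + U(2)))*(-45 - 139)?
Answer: 160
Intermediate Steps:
P = -2
U(c) = -2 + 3*c (U(c) = -2 + c*3 = -2 + 3*c)
(-40/(42 + U(2)))*(-45 - 139) = (-40/(42 + (-2 + 3*2)))*(-45 - 139) = -40/(42 + (-2 + 6))*(-184) = -40/(42 + 4)*(-184) = -40/46*(-184) = -40*1/46*(-184) = -20/23*(-184) = 160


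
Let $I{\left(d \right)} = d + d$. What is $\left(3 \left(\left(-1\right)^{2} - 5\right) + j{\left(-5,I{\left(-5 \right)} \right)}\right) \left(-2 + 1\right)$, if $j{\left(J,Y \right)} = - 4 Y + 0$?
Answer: $-28$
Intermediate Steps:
$I{\left(d \right)} = 2 d$
$j{\left(J,Y \right)} = - 4 Y$
$\left(3 \left(\left(-1\right)^{2} - 5\right) + j{\left(-5,I{\left(-5 \right)} \right)}\right) \left(-2 + 1\right) = \left(3 \left(\left(-1\right)^{2} - 5\right) - 4 \cdot 2 \left(-5\right)\right) \left(-2 + 1\right) = \left(3 \left(1 - 5\right) - -40\right) \left(-1\right) = \left(3 \left(-4\right) + 40\right) \left(-1\right) = \left(-12 + 40\right) \left(-1\right) = 28 \left(-1\right) = -28$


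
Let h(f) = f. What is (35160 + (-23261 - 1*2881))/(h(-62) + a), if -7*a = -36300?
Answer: 31563/17933 ≈ 1.7601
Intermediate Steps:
a = 36300/7 (a = -⅐*(-36300) = 36300/7 ≈ 5185.7)
(35160 + (-23261 - 1*2881))/(h(-62) + a) = (35160 + (-23261 - 1*2881))/(-62 + 36300/7) = (35160 + (-23261 - 2881))/(35866/7) = (35160 - 26142)*(7/35866) = 9018*(7/35866) = 31563/17933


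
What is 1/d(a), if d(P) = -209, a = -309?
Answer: -1/209 ≈ -0.0047847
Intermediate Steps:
1/d(a) = 1/(-209) = -1/209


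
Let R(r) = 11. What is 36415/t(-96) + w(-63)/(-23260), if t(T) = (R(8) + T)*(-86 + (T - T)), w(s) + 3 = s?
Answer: 21187384/4250765 ≈ 4.9844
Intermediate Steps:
w(s) = -3 + s
t(T) = -946 - 86*T (t(T) = (11 + T)*(-86 + (T - T)) = (11 + T)*(-86 + 0) = (11 + T)*(-86) = -946 - 86*T)
36415/t(-96) + w(-63)/(-23260) = 36415/(-946 - 86*(-96)) + (-3 - 63)/(-23260) = 36415/(-946 + 8256) - 66*(-1/23260) = 36415/7310 + 33/11630 = 36415*(1/7310) + 33/11630 = 7283/1462 + 33/11630 = 21187384/4250765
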